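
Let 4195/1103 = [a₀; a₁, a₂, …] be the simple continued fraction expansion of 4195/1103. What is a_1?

1

⌊4195/1103⌋ = 3, remainder 886
⌊1103/886⌋ = 1, remainder 217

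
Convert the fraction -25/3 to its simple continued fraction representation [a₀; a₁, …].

[-9; 1, 2]

Run the Euclidean algorithm, recording each quotient:
-25 ÷ 3 → quotient -9, remainder 2
3 ÷ 2 → quotient 1, remainder 1
2 ÷ 1 → quotient 2, remainder 0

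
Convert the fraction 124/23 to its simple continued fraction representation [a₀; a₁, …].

124 ÷ 23 → quotient 5, remainder 9
23 ÷ 9 → quotient 2, remainder 5
9 ÷ 5 → quotient 1, remainder 4
5 ÷ 4 → quotient 1, remainder 1
4 ÷ 1 → quotient 4, remainder 0

[5; 2, 1, 1, 4]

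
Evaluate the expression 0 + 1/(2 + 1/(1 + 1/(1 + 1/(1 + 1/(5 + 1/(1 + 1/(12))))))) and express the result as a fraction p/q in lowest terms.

a_0 = 0: 0/1
a_1 = 2: 1/2
a_2 = 1: 1/3
a_3 = 1: 2/5
a_4 = 1: 3/8
a_5 = 5: 17/45
a_6 = 1: 20/53
a_7 = 12: 257/681

257/681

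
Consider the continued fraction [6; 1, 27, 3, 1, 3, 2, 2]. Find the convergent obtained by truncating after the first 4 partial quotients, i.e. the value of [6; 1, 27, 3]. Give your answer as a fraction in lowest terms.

592/85

Start with 3.
27 + 1/(3/1) = 27 + 1/3 = 82/3
1 + 1/(82/3) = 1 + 3/82 = 85/82
6 + 1/(85/82) = 6 + 82/85 = 592/85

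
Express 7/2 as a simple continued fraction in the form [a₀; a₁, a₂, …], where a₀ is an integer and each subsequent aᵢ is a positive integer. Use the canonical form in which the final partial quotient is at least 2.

Repeatedly divide and take the remainder:
7 ÷ 2 → quotient 3, remainder 1
2 ÷ 1 → quotient 2, remainder 0

[3; 2]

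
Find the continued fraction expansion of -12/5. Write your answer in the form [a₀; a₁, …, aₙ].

-12 ÷ 5 → quotient -3, remainder 3
5 ÷ 3 → quotient 1, remainder 2
3 ÷ 2 → quotient 1, remainder 1
2 ÷ 1 → quotient 2, remainder 0

[-3; 1, 1, 2]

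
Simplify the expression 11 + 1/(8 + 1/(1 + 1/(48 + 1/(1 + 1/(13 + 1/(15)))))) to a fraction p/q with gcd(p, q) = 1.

a_0 = 11: 11/1
a_1 = 8: 89/8
a_2 = 1: 100/9
a_3 = 48: 4889/440
a_4 = 1: 4989/449
a_5 = 13: 69746/6277
a_6 = 15: 1051179/94604

1051179/94604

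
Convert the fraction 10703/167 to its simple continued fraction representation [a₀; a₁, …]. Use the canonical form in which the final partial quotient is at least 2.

[64; 11, 7, 2]

Apply division with remainder until the remainder is 0:
⌊10703/167⌋ = 64, remainder 15
⌊167/15⌋ = 11, remainder 2
⌊15/2⌋ = 7, remainder 1
⌊2/1⌋ = 2, remainder 0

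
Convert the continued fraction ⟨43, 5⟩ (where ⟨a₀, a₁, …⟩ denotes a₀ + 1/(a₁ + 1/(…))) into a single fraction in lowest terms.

Compute successive convergents:
a_0 = 43: 43/1
a_1 = 5: 216/5

216/5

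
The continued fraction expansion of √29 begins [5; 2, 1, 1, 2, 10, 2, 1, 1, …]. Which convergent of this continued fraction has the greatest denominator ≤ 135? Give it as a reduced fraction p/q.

727/135

List convergents until the denominator exceeds the bound:
a_0 = 5: 5/1  (≤ bound)
a_1 = 2: 11/2  (≤ bound)
a_2 = 1: 16/3  (≤ bound)
a_3 = 1: 27/5  (≤ bound)
a_4 = 2: 70/13  (≤ bound)
a_5 = 10: 727/135  (≤ bound)
a_6 = 2: 1524/283  (> 135, stop)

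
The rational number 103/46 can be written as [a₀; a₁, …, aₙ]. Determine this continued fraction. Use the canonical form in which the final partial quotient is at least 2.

[2; 4, 5, 2]

Repeatedly divide and take the remainder:
103 = 2·46 + 11, so a_0 = 2
46 = 4·11 + 2, so a_1 = 4
11 = 5·2 + 1, so a_2 = 5
2 = 2·1 + 0, so a_3 = 2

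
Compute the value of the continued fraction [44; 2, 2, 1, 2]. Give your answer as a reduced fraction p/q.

Collapse the nested fraction from the inside out:
Start with 2.
1 + 1/(2/1) = 1 + 1/2 = 3/2
2 + 1/(3/2) = 2 + 2/3 = 8/3
2 + 1/(8/3) = 2 + 3/8 = 19/8
44 + 1/(19/8) = 44 + 8/19 = 844/19

844/19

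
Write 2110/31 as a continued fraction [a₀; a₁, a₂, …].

[68; 15, 2]

2110 ÷ 31 → quotient 68, remainder 2
31 ÷ 2 → quotient 15, remainder 1
2 ÷ 1 → quotient 2, remainder 0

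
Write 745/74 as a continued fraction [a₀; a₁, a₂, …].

⌊745/74⌋ = 10, remainder 5
⌊74/5⌋ = 14, remainder 4
⌊5/4⌋ = 1, remainder 1
⌊4/1⌋ = 4, remainder 0

[10; 14, 1, 4]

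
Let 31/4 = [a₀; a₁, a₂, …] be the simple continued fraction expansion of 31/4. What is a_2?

3

31 = 7·4 + 3, so a_0 = 7
4 = 1·3 + 1, so a_1 = 1
3 = 3·1 + 0, so a_2 = 3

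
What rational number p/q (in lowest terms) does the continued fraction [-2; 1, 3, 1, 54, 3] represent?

-993/827

Build up convergents one term at a time:
a_0 = -2: -2/1
a_1 = 1: -1/1
a_2 = 3: -5/4
a_3 = 1: -6/5
a_4 = 54: -329/274
a_5 = 3: -993/827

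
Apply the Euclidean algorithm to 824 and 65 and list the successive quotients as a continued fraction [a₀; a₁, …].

[12; 1, 2, 10, 2]

Repeatedly divide and take the remainder:
824 = 12·65 + 44, so a_0 = 12
65 = 1·44 + 21, so a_1 = 1
44 = 2·21 + 2, so a_2 = 2
21 = 10·2 + 1, so a_3 = 10
2 = 2·1 + 0, so a_4 = 2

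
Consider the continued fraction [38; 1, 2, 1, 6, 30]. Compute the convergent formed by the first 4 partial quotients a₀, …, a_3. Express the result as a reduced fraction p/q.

Start with 1.
2 + 1/(1/1) = 2 + 1/1 = 3/1
1 + 1/(3/1) = 1 + 1/3 = 4/3
38 + 1/(4/3) = 38 + 3/4 = 155/4

155/4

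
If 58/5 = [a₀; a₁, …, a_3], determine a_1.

1

Run the Euclidean algorithm, recording each quotient:
58 ÷ 5 → quotient 11, remainder 3
5 ÷ 3 → quotient 1, remainder 2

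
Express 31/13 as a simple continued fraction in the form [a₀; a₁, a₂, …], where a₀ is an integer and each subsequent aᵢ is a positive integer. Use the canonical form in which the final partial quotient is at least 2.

[2; 2, 1, 1, 2]

Repeatedly divide and take the remainder:
31 ÷ 13 → quotient 2, remainder 5
13 ÷ 5 → quotient 2, remainder 3
5 ÷ 3 → quotient 1, remainder 2
3 ÷ 2 → quotient 1, remainder 1
2 ÷ 1 → quotient 2, remainder 0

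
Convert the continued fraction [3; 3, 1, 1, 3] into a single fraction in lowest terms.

Collapse the nested fraction from the inside out:
Start with 3.
1 + 1/(3/1) = 1 + 1/3 = 4/3
1 + 1/(4/3) = 1 + 3/4 = 7/4
3 + 1/(7/4) = 3 + 4/7 = 25/7
3 + 1/(25/7) = 3 + 7/25 = 82/25

82/25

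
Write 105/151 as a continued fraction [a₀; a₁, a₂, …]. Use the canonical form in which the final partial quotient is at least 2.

[0; 1, 2, 3, 1, 1, 6]

105 = 0·151 + 105, so a_0 = 0
151 = 1·105 + 46, so a_1 = 1
105 = 2·46 + 13, so a_2 = 2
46 = 3·13 + 7, so a_3 = 3
13 = 1·7 + 6, so a_4 = 1
7 = 1·6 + 1, so a_5 = 1
6 = 6·1 + 0, so a_6 = 6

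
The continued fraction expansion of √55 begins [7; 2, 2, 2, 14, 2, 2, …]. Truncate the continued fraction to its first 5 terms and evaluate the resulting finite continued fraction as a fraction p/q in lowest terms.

1283/173

a_0 = 7: 7/1
a_1 = 2: 15/2
a_2 = 2: 37/5
a_3 = 2: 89/12
a_4 = 14: 1283/173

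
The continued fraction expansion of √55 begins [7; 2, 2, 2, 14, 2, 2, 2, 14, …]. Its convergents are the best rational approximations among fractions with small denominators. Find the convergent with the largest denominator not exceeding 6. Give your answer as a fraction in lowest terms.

37/5

List convergents until the denominator exceeds the bound:
a_0 = 7: 7/1  (≤ bound)
a_1 = 2: 15/2  (≤ bound)
a_2 = 2: 37/5  (≤ bound)
a_3 = 2: 89/12  (> 6, stop)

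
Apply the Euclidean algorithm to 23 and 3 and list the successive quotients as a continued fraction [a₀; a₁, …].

[7; 1, 2]

23 = 7·3 + 2, so a_0 = 7
3 = 1·2 + 1, so a_1 = 1
2 = 2·1 + 0, so a_2 = 2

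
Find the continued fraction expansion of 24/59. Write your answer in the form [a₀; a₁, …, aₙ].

⌊24/59⌋ = 0, remainder 24
⌊59/24⌋ = 2, remainder 11
⌊24/11⌋ = 2, remainder 2
⌊11/2⌋ = 5, remainder 1
⌊2/1⌋ = 2, remainder 0

[0; 2, 2, 5, 2]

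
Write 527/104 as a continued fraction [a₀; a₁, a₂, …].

Run the Euclidean algorithm, recording each quotient:
527 ÷ 104 → quotient 5, remainder 7
104 ÷ 7 → quotient 14, remainder 6
7 ÷ 6 → quotient 1, remainder 1
6 ÷ 1 → quotient 6, remainder 0

[5; 14, 1, 6]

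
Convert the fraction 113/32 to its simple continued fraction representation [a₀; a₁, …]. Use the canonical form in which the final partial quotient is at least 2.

Run the Euclidean algorithm, recording each quotient:
113 = 3·32 + 17, so a_0 = 3
32 = 1·17 + 15, so a_1 = 1
17 = 1·15 + 2, so a_2 = 1
15 = 7·2 + 1, so a_3 = 7
2 = 2·1 + 0, so a_4 = 2

[3; 1, 1, 7, 2]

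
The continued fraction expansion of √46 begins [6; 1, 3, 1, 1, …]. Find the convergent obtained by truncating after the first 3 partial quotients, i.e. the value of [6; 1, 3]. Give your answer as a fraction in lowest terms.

Start with 3.
1 + 1/(3/1) = 1 + 1/3 = 4/3
6 + 1/(4/3) = 6 + 3/4 = 27/4

27/4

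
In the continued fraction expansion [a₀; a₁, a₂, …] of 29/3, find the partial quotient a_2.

29 = 9·3 + 2, so a_0 = 9
3 = 1·2 + 1, so a_1 = 1
2 = 2·1 + 0, so a_2 = 2

2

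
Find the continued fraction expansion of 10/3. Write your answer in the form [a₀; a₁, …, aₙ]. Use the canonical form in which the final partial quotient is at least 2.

[3; 3]

10 = 3·3 + 1, so a_0 = 3
3 = 3·1 + 0, so a_1 = 3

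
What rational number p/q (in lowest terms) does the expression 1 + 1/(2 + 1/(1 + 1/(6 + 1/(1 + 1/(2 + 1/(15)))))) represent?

1366/1013

Start with 15.
2 + 1/(15/1) = 2 + 1/15 = 31/15
1 + 1/(31/15) = 1 + 15/31 = 46/31
6 + 1/(46/31) = 6 + 31/46 = 307/46
1 + 1/(307/46) = 1 + 46/307 = 353/307
2 + 1/(353/307) = 2 + 307/353 = 1013/353
1 + 1/(1013/353) = 1 + 353/1013 = 1366/1013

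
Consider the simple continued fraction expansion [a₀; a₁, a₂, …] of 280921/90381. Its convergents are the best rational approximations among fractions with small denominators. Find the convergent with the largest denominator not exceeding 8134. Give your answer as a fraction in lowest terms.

12871/4141

List convergents until the denominator exceeds the bound:
a_0 = 3: 3/1  (≤ bound)
a_1 = 9: 28/9  (≤ bound)
a_2 = 4: 115/37  (≤ bound)
a_3 = 9: 1063/342  (≤ bound)
a_4 = 12: 12871/4141  (≤ bound)
a_5 = 2: 26805/8624  (> 8134, stop)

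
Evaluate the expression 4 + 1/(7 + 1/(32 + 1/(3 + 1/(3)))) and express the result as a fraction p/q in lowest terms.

9407/2271

Start with 3.
3 + 1/(3/1) = 3 + 1/3 = 10/3
32 + 1/(10/3) = 32 + 3/10 = 323/10
7 + 1/(323/10) = 7 + 10/323 = 2271/323
4 + 1/(2271/323) = 4 + 323/2271 = 9407/2271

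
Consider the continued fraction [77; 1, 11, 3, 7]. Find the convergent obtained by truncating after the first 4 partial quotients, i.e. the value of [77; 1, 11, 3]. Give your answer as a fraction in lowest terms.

Use the convergent recurrence hₖ = aₖ·hₖ₋₁ + hₖ₋₂ (and likewise for the denominators kₖ):
a_0 = 77: 77/1
a_1 = 1: 78/1
a_2 = 11: 935/12
a_3 = 3: 2883/37

2883/37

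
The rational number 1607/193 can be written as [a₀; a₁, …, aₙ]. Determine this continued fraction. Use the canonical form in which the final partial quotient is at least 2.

1607 = 8·193 + 63, so a_0 = 8
193 = 3·63 + 4, so a_1 = 3
63 = 15·4 + 3, so a_2 = 15
4 = 1·3 + 1, so a_3 = 1
3 = 3·1 + 0, so a_4 = 3

[8; 3, 15, 1, 3]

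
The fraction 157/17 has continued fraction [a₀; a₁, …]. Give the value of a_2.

4

Run the Euclidean algorithm, recording each quotient:
157 = 9·17 + 4, so a_0 = 9
17 = 4·4 + 1, so a_1 = 4
4 = 4·1 + 0, so a_2 = 4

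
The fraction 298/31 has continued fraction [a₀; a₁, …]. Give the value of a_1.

Run the Euclidean algorithm, recording each quotient:
298 = 9·31 + 19, so a_0 = 9
31 = 1·19 + 12, so a_1 = 1

1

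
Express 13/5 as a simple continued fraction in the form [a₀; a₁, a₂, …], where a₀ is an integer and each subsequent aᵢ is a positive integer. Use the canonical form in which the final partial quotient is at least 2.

⌊13/5⌋ = 2, remainder 3
⌊5/3⌋ = 1, remainder 2
⌊3/2⌋ = 1, remainder 1
⌊2/1⌋ = 2, remainder 0

[2; 1, 1, 2]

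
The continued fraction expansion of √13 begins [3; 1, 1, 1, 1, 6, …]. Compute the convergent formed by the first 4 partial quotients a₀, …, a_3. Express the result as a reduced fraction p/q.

11/3

Build up convergents one term at a time:
a_0 = 3: 3/1
a_1 = 1: 4/1
a_2 = 1: 7/2
a_3 = 1: 11/3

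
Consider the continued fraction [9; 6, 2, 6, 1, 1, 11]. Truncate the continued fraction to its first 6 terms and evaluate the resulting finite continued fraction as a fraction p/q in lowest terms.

1657/181

Work from the innermost term outward:
Start with 1.
1 + 1/(1/1) = 1 + 1/1 = 2/1
6 + 1/(2/1) = 6 + 1/2 = 13/2
2 + 1/(13/2) = 2 + 2/13 = 28/13
6 + 1/(28/13) = 6 + 13/28 = 181/28
9 + 1/(181/28) = 9 + 28/181 = 1657/181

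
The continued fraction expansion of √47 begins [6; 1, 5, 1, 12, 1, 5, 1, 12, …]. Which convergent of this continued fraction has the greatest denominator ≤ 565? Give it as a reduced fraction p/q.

665/97

List convergents until the denominator exceeds the bound:
a_0 = 6: 6/1  (≤ bound)
a_1 = 1: 7/1  (≤ bound)
a_2 = 5: 41/6  (≤ bound)
a_3 = 1: 48/7  (≤ bound)
a_4 = 12: 617/90  (≤ bound)
a_5 = 1: 665/97  (≤ bound)
a_6 = 5: 3942/575  (> 565, stop)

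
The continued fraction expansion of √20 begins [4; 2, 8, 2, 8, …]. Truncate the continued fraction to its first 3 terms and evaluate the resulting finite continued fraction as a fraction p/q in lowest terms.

76/17

a_0 = 4: 4/1
a_1 = 2: 9/2
a_2 = 8: 76/17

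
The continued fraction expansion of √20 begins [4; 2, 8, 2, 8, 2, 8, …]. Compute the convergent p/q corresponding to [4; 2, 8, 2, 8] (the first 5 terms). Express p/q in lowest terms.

1364/305

Start with 8.
2 + 1/(8/1) = 2 + 1/8 = 17/8
8 + 1/(17/8) = 8 + 8/17 = 144/17
2 + 1/(144/17) = 2 + 17/144 = 305/144
4 + 1/(305/144) = 4 + 144/305 = 1364/305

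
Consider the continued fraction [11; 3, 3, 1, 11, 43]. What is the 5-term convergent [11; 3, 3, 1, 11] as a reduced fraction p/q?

1730/153

Compute successive convergents:
a_0 = 11: 11/1
a_1 = 3: 34/3
a_2 = 3: 113/10
a_3 = 1: 147/13
a_4 = 11: 1730/153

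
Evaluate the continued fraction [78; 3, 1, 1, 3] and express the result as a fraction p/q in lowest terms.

Start with 3.
1 + 1/(3/1) = 1 + 1/3 = 4/3
1 + 1/(4/3) = 1 + 3/4 = 7/4
3 + 1/(7/4) = 3 + 4/7 = 25/7
78 + 1/(25/7) = 78 + 7/25 = 1957/25

1957/25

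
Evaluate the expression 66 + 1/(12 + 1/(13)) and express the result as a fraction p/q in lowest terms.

Compute successive convergents:
a_0 = 66: 66/1
a_1 = 12: 793/12
a_2 = 13: 10375/157

10375/157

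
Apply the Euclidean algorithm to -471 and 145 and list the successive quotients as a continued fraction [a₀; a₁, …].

[-4; 1, 3, 36]

⌊-471/145⌋ = -4, remainder 109
⌊145/109⌋ = 1, remainder 36
⌊109/36⌋ = 3, remainder 1
⌊36/1⌋ = 36, remainder 0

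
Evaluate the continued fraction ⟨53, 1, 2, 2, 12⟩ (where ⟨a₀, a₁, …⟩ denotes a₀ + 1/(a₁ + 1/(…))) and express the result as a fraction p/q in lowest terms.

a_0 = 53: 53/1
a_1 = 1: 54/1
a_2 = 2: 161/3
a_3 = 2: 376/7
a_4 = 12: 4673/87

4673/87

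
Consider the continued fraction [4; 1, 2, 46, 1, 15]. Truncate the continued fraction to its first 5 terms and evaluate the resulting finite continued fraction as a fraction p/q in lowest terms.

663/142

Use the convergent recurrence hₖ = aₖ·hₖ₋₁ + hₖ₋₂ (and likewise for the denominators kₖ):
a_0 = 4: 4/1
a_1 = 1: 5/1
a_2 = 2: 14/3
a_3 = 46: 649/139
a_4 = 1: 663/142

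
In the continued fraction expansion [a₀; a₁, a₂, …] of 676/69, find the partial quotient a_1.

676 = 9·69 + 55, so a_0 = 9
69 = 1·55 + 14, so a_1 = 1

1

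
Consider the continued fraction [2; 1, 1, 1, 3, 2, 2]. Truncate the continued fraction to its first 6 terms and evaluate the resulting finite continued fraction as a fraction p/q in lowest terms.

66/25

a_0 = 2: 2/1
a_1 = 1: 3/1
a_2 = 1: 5/2
a_3 = 1: 8/3
a_4 = 3: 29/11
a_5 = 2: 66/25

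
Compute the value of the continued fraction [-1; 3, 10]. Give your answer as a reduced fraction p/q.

a_0 = -1: -1/1
a_1 = 3: -2/3
a_2 = 10: -21/31

-21/31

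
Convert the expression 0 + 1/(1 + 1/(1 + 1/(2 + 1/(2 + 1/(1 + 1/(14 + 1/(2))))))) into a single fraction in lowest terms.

304/517

Start with 2.
14 + 1/(2/1) = 14 + 1/2 = 29/2
1 + 1/(29/2) = 1 + 2/29 = 31/29
2 + 1/(31/29) = 2 + 29/31 = 91/31
2 + 1/(91/31) = 2 + 31/91 = 213/91
1 + 1/(213/91) = 1 + 91/213 = 304/213
1 + 1/(304/213) = 1 + 213/304 = 517/304
0 + 1/(517/304) = 0 + 304/517 = 304/517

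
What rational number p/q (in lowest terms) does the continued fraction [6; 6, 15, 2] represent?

Collapse the nested fraction from the inside out:
Start with 2.
15 + 1/(2/1) = 15 + 1/2 = 31/2
6 + 1/(31/2) = 6 + 2/31 = 188/31
6 + 1/(188/31) = 6 + 31/188 = 1159/188

1159/188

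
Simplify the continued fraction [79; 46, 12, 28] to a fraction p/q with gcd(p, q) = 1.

1227207/15530

Use the convergent recurrence hₖ = aₖ·hₖ₋₁ + hₖ₋₂ (and likewise for the denominators kₖ):
a_0 = 79: 79/1
a_1 = 46: 3635/46
a_2 = 12: 43699/553
a_3 = 28: 1227207/15530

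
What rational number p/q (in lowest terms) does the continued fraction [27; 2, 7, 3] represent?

1291/47

a_0 = 27: 27/1
a_1 = 2: 55/2
a_2 = 7: 412/15
a_3 = 3: 1291/47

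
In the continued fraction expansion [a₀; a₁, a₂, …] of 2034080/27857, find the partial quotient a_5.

12

Repeatedly divide and take the remainder:
⌊2034080/27857⌋ = 73, remainder 519
⌊27857/519⌋ = 53, remainder 350
⌊519/350⌋ = 1, remainder 169
⌊350/169⌋ = 2, remainder 12
⌊169/12⌋ = 14, remainder 1
⌊12/1⌋ = 12, remainder 0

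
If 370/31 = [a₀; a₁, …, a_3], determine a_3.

2

Repeatedly divide and take the remainder:
370 = 11·31 + 29, so a_0 = 11
31 = 1·29 + 2, so a_1 = 1
29 = 14·2 + 1, so a_2 = 14
2 = 2·1 + 0, so a_3 = 2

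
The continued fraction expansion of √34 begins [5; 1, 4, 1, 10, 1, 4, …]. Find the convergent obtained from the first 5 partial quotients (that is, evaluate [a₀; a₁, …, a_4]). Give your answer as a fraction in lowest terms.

Compute successive convergents:
a_0 = 5: 5/1
a_1 = 1: 6/1
a_2 = 4: 29/5
a_3 = 1: 35/6
a_4 = 10: 379/65

379/65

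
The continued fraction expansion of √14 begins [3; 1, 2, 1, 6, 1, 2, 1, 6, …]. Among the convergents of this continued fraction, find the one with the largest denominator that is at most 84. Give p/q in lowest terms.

116/31

List convergents until the denominator exceeds the bound:
a_0 = 3: 3/1  (≤ bound)
a_1 = 1: 4/1  (≤ bound)
a_2 = 2: 11/3  (≤ bound)
a_3 = 1: 15/4  (≤ bound)
a_4 = 6: 101/27  (≤ bound)
a_5 = 1: 116/31  (≤ bound)
a_6 = 2: 333/89  (> 84, stop)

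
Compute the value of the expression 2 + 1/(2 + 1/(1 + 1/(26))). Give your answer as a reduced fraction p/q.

Collapse the nested fraction from the inside out:
Start with 26.
1 + 1/(26/1) = 1 + 1/26 = 27/26
2 + 1/(27/26) = 2 + 26/27 = 80/27
2 + 1/(80/27) = 2 + 27/80 = 187/80

187/80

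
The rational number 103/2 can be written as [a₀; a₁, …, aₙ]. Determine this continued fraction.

[51; 2]

⌊103/2⌋ = 51, remainder 1
⌊2/1⌋ = 2, remainder 0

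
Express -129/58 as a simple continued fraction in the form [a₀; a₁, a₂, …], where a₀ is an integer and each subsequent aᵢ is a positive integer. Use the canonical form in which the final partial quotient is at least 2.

[-3; 1, 3, 2, 6]

⌊-129/58⌋ = -3, remainder 45
⌊58/45⌋ = 1, remainder 13
⌊45/13⌋ = 3, remainder 6
⌊13/6⌋ = 2, remainder 1
⌊6/1⌋ = 6, remainder 0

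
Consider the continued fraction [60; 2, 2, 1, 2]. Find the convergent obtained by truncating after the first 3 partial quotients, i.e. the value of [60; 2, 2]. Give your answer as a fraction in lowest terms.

302/5

a_0 = 60: 60/1
a_1 = 2: 121/2
a_2 = 2: 302/5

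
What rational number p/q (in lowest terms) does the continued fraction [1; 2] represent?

3/2

Use the convergent recurrence hₖ = aₖ·hₖ₋₁ + hₖ₋₂ (and likewise for the denominators kₖ):
a_0 = 1: 1/1
a_1 = 2: 3/2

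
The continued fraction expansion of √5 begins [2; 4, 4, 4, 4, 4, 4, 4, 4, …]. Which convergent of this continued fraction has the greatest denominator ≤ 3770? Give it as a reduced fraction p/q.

List convergents until the denominator exceeds the bound:
a_0 = 2: 2/1  (≤ bound)
a_1 = 4: 9/4  (≤ bound)
a_2 = 4: 38/17  (≤ bound)
a_3 = 4: 161/72  (≤ bound)
a_4 = 4: 682/305  (≤ bound)
a_5 = 4: 2889/1292  (≤ bound)
a_6 = 4: 12238/5473  (> 3770, stop)

2889/1292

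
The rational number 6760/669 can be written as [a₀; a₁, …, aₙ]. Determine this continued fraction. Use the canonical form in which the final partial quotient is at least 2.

[10; 9, 1, 1, 3, 1, 7]

Run the Euclidean algorithm, recording each quotient:
6760 ÷ 669 → quotient 10, remainder 70
669 ÷ 70 → quotient 9, remainder 39
70 ÷ 39 → quotient 1, remainder 31
39 ÷ 31 → quotient 1, remainder 8
31 ÷ 8 → quotient 3, remainder 7
8 ÷ 7 → quotient 1, remainder 1
7 ÷ 1 → quotient 7, remainder 0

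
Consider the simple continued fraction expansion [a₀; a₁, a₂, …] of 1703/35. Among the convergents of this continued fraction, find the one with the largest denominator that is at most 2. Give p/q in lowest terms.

97/2

a_0 = 48: 48/1  (≤ bound)
a_1 = 1: 49/1  (≤ bound)
a_2 = 1: 97/2  (≤ bound)
a_3 = 1: 146/3  (> 2, stop)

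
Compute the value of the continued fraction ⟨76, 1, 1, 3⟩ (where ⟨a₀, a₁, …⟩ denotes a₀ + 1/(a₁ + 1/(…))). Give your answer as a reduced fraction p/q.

536/7

Build up convergents one term at a time:
a_0 = 76: 76/1
a_1 = 1: 77/1
a_2 = 1: 153/2
a_3 = 3: 536/7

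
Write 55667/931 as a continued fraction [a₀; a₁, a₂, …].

[59; 1, 3, 1, 4, 1, 2, 11]

Apply division with remainder until the remainder is 0:
55667 ÷ 931 → quotient 59, remainder 738
931 ÷ 738 → quotient 1, remainder 193
738 ÷ 193 → quotient 3, remainder 159
193 ÷ 159 → quotient 1, remainder 34
159 ÷ 34 → quotient 4, remainder 23
34 ÷ 23 → quotient 1, remainder 11
23 ÷ 11 → quotient 2, remainder 1
11 ÷ 1 → quotient 11, remainder 0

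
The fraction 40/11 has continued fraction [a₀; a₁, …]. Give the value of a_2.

⌊40/11⌋ = 3, remainder 7
⌊11/7⌋ = 1, remainder 4
⌊7/4⌋ = 1, remainder 3

1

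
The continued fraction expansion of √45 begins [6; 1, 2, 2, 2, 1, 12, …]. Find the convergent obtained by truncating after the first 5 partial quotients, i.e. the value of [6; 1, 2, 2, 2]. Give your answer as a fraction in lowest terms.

114/17

a_0 = 6: 6/1
a_1 = 1: 7/1
a_2 = 2: 20/3
a_3 = 2: 47/7
a_4 = 2: 114/17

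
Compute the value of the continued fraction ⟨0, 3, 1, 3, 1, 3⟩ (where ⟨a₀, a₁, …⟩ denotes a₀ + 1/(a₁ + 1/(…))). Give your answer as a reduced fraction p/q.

Use the convergent recurrence hₖ = aₖ·hₖ₋₁ + hₖ₋₂ (and likewise for the denominators kₖ):
a_0 = 0: 0/1
a_1 = 3: 1/3
a_2 = 1: 1/4
a_3 = 3: 4/15
a_4 = 1: 5/19
a_5 = 3: 19/72

19/72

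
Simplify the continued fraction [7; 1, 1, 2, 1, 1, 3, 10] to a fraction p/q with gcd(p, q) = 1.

3351/442

Start with 10.
3 + 1/(10/1) = 3 + 1/10 = 31/10
1 + 1/(31/10) = 1 + 10/31 = 41/31
1 + 1/(41/31) = 1 + 31/41 = 72/41
2 + 1/(72/41) = 2 + 41/72 = 185/72
1 + 1/(185/72) = 1 + 72/185 = 257/185
1 + 1/(257/185) = 1 + 185/257 = 442/257
7 + 1/(442/257) = 7 + 257/442 = 3351/442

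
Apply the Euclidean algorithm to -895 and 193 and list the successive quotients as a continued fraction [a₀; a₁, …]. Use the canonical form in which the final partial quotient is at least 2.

⌊-895/193⌋ = -5, remainder 70
⌊193/70⌋ = 2, remainder 53
⌊70/53⌋ = 1, remainder 17
⌊53/17⌋ = 3, remainder 2
⌊17/2⌋ = 8, remainder 1
⌊2/1⌋ = 2, remainder 0

[-5; 2, 1, 3, 8, 2]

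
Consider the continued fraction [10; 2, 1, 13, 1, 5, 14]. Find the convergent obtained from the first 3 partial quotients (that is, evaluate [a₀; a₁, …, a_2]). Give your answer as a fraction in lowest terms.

Start with 1.
2 + 1/(1/1) = 2 + 1/1 = 3/1
10 + 1/(3/1) = 10 + 1/3 = 31/3

31/3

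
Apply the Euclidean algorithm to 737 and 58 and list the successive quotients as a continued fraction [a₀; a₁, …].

[12; 1, 2, 2, 2, 3]

Apply division with remainder until the remainder is 0:
737 ÷ 58 → quotient 12, remainder 41
58 ÷ 41 → quotient 1, remainder 17
41 ÷ 17 → quotient 2, remainder 7
17 ÷ 7 → quotient 2, remainder 3
7 ÷ 3 → quotient 2, remainder 1
3 ÷ 1 → quotient 3, remainder 0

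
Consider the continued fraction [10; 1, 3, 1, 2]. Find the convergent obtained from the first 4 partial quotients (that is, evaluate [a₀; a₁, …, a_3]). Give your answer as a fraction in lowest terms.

54/5

Start with 1.
3 + 1/(1/1) = 3 + 1/1 = 4/1
1 + 1/(4/1) = 1 + 1/4 = 5/4
10 + 1/(5/4) = 10 + 4/5 = 54/5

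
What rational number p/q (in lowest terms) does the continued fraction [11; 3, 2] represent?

79/7

Collapse the nested fraction from the inside out:
Start with 2.
3 + 1/(2/1) = 3 + 1/2 = 7/2
11 + 1/(7/2) = 11 + 2/7 = 79/7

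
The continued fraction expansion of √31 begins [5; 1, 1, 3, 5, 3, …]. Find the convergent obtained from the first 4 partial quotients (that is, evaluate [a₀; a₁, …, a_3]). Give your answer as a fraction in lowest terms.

39/7

Use the convergent recurrence hₖ = aₖ·hₖ₋₁ + hₖ₋₂ (and likewise for the denominators kₖ):
a_0 = 5: 5/1
a_1 = 1: 6/1
a_2 = 1: 11/2
a_3 = 3: 39/7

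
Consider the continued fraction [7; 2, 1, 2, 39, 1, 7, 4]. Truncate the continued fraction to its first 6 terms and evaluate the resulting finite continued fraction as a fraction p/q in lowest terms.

Start with 1.
39 + 1/(1/1) = 39 + 1/1 = 40/1
2 + 1/(40/1) = 2 + 1/40 = 81/40
1 + 1/(81/40) = 1 + 40/81 = 121/81
2 + 1/(121/81) = 2 + 81/121 = 323/121
7 + 1/(323/121) = 7 + 121/323 = 2382/323

2382/323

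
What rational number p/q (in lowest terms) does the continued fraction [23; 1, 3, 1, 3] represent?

452/19

Use the convergent recurrence hₖ = aₖ·hₖ₋₁ + hₖ₋₂ (and likewise for the denominators kₖ):
a_0 = 23: 23/1
a_1 = 1: 24/1
a_2 = 3: 95/4
a_3 = 1: 119/5
a_4 = 3: 452/19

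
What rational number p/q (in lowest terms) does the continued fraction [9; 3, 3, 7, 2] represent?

1451/156

Work from the innermost term outward:
Start with 2.
7 + 1/(2/1) = 7 + 1/2 = 15/2
3 + 1/(15/2) = 3 + 2/15 = 47/15
3 + 1/(47/15) = 3 + 15/47 = 156/47
9 + 1/(156/47) = 9 + 47/156 = 1451/156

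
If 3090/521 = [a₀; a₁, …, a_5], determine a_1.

1

⌊3090/521⌋ = 5, remainder 485
⌊521/485⌋ = 1, remainder 36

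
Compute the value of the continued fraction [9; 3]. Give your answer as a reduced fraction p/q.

Start with 3.
9 + 1/(3/1) = 9 + 1/3 = 28/3

28/3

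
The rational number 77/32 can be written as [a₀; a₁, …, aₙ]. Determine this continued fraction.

Run the Euclidean algorithm, recording each quotient:
77 ÷ 32 → quotient 2, remainder 13
32 ÷ 13 → quotient 2, remainder 6
13 ÷ 6 → quotient 2, remainder 1
6 ÷ 1 → quotient 6, remainder 0

[2; 2, 2, 6]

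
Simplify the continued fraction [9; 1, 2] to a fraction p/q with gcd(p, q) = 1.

29/3

Start with 2.
1 + 1/(2/1) = 1 + 1/2 = 3/2
9 + 1/(3/2) = 9 + 2/3 = 29/3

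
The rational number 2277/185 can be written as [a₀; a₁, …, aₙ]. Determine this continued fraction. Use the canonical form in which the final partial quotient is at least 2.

⌊2277/185⌋ = 12, remainder 57
⌊185/57⌋ = 3, remainder 14
⌊57/14⌋ = 4, remainder 1
⌊14/1⌋ = 14, remainder 0

[12; 3, 4, 14]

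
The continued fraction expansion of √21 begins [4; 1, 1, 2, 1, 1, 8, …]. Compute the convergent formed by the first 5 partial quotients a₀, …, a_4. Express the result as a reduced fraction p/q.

32/7

Use the convergent recurrence hₖ = aₖ·hₖ₋₁ + hₖ₋₂ (and likewise for the denominators kₖ):
a_0 = 4: 4/1
a_1 = 1: 5/1
a_2 = 1: 9/2
a_3 = 2: 23/5
a_4 = 1: 32/7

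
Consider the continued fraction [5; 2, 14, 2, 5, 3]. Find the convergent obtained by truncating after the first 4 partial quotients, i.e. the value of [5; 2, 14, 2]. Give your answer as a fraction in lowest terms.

329/60

a_0 = 5: 5/1
a_1 = 2: 11/2
a_2 = 14: 159/29
a_3 = 2: 329/60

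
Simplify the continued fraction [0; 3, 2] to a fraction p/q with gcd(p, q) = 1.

Start with 2.
3 + 1/(2/1) = 3 + 1/2 = 7/2
0 + 1/(7/2) = 0 + 2/7 = 2/7

2/7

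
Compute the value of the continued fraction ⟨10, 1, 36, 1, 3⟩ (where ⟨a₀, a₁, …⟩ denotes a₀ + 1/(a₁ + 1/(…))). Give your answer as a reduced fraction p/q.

1657/151

Start with 3.
1 + 1/(3/1) = 1 + 1/3 = 4/3
36 + 1/(4/3) = 36 + 3/4 = 147/4
1 + 1/(147/4) = 1 + 4/147 = 151/147
10 + 1/(151/147) = 10 + 147/151 = 1657/151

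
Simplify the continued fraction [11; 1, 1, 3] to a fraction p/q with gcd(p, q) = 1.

Collapse the nested fraction from the inside out:
Start with 3.
1 + 1/(3/1) = 1 + 1/3 = 4/3
1 + 1/(4/3) = 1 + 3/4 = 7/4
11 + 1/(7/4) = 11 + 4/7 = 81/7

81/7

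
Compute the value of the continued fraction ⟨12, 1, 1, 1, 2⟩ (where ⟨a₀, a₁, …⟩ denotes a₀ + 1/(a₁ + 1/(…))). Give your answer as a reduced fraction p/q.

a_0 = 12: 12/1
a_1 = 1: 13/1
a_2 = 1: 25/2
a_3 = 1: 38/3
a_4 = 2: 101/8

101/8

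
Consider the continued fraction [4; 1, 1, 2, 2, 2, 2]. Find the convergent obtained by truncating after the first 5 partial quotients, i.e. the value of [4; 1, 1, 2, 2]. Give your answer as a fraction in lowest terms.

55/12

Start with 2.
2 + 1/(2/1) = 2 + 1/2 = 5/2
1 + 1/(5/2) = 1 + 2/5 = 7/5
1 + 1/(7/5) = 1 + 5/7 = 12/7
4 + 1/(12/7) = 4 + 7/12 = 55/12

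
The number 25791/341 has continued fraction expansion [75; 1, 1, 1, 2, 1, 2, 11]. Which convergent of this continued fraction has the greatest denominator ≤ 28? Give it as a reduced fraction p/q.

a_0 = 75: 75/1  (≤ bound)
a_1 = 1: 76/1  (≤ bound)
a_2 = 1: 151/2  (≤ bound)
a_3 = 1: 227/3  (≤ bound)
a_4 = 2: 605/8  (≤ bound)
a_5 = 1: 832/11  (≤ bound)
a_6 = 2: 2269/30  (> 28, stop)

832/11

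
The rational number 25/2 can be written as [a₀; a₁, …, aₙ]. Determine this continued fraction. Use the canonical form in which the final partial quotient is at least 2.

[12; 2]

Run the Euclidean algorithm, recording each quotient:
25 = 12·2 + 1, so a_0 = 12
2 = 2·1 + 0, so a_1 = 2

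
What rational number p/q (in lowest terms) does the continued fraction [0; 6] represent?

Start with 6.
0 + 1/(6/1) = 0 + 1/6 = 1/6

1/6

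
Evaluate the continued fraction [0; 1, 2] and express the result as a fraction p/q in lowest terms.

2/3

Start with 2.
1 + 1/(2/1) = 1 + 1/2 = 3/2
0 + 1/(3/2) = 0 + 2/3 = 2/3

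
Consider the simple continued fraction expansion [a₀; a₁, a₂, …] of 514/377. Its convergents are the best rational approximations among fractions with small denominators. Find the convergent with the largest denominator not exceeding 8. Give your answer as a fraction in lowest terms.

List convergents until the denominator exceeds the bound:
a_0 = 1: 1/1  (≤ bound)
a_1 = 2: 3/2  (≤ bound)
a_2 = 1: 4/3  (≤ bound)
a_3 = 3: 15/11  (> 8, stop)

4/3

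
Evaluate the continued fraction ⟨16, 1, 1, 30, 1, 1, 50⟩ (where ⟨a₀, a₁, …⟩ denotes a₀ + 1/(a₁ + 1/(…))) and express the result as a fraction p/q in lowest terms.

Starting at the tail and folding back:
Start with 50.
1 + 1/(50/1) = 1 + 1/50 = 51/50
1 + 1/(51/50) = 1 + 50/51 = 101/51
30 + 1/(101/51) = 30 + 51/101 = 3081/101
1 + 1/(3081/101) = 1 + 101/3081 = 3182/3081
1 + 1/(3182/3081) = 1 + 3081/3182 = 6263/3182
16 + 1/(6263/3182) = 16 + 3182/6263 = 103390/6263

103390/6263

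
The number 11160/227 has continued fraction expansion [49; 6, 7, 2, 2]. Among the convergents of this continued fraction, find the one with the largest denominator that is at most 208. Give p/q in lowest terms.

4523/92

List convergents until the denominator exceeds the bound:
a_0 = 49: 49/1  (≤ bound)
a_1 = 6: 295/6  (≤ bound)
a_2 = 7: 2114/43  (≤ bound)
a_3 = 2: 4523/92  (≤ bound)
a_4 = 2: 11160/227  (> 208, stop)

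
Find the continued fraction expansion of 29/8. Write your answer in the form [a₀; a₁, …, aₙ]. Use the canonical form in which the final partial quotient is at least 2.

Repeatedly divide and take the remainder:
⌊29/8⌋ = 3, remainder 5
⌊8/5⌋ = 1, remainder 3
⌊5/3⌋ = 1, remainder 2
⌊3/2⌋ = 1, remainder 1
⌊2/1⌋ = 2, remainder 0

[3; 1, 1, 1, 2]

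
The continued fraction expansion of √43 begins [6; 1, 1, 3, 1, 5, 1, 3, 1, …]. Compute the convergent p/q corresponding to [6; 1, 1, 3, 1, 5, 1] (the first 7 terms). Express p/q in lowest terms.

400/61

Start with 1.
5 + 1/(1/1) = 5 + 1/1 = 6/1
1 + 1/(6/1) = 1 + 1/6 = 7/6
3 + 1/(7/6) = 3 + 6/7 = 27/7
1 + 1/(27/7) = 1 + 7/27 = 34/27
1 + 1/(34/27) = 1 + 27/34 = 61/34
6 + 1/(61/34) = 6 + 34/61 = 400/61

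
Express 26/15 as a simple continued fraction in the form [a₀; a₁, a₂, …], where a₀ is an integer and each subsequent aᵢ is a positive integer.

26 ÷ 15 → quotient 1, remainder 11
15 ÷ 11 → quotient 1, remainder 4
11 ÷ 4 → quotient 2, remainder 3
4 ÷ 3 → quotient 1, remainder 1
3 ÷ 1 → quotient 3, remainder 0

[1; 1, 2, 1, 3]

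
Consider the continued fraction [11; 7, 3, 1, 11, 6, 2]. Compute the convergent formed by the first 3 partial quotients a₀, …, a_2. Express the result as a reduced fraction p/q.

Build up convergents one term at a time:
a_0 = 11: 11/1
a_1 = 7: 78/7
a_2 = 3: 245/22

245/22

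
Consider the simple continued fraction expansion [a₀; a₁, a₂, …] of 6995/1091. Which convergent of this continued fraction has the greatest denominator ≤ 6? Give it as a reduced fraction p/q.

32/5

List convergents until the denominator exceeds the bound:
a_0 = 6: 6/1  (≤ bound)
a_1 = 2: 13/2  (≤ bound)
a_2 = 2: 32/5  (≤ bound)
a_3 = 3: 109/17  (> 6, stop)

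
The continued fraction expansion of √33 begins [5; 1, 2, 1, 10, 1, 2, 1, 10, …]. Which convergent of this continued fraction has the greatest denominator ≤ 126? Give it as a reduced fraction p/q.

List convergents until the denominator exceeds the bound:
a_0 = 5: 5/1  (≤ bound)
a_1 = 1: 6/1  (≤ bound)
a_2 = 2: 17/3  (≤ bound)
a_3 = 1: 23/4  (≤ bound)
a_4 = 10: 247/43  (≤ bound)
a_5 = 1: 270/47  (≤ bound)
a_6 = 2: 787/137  (> 126, stop)

270/47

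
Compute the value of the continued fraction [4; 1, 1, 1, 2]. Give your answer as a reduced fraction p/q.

37/8

Collapse the nested fraction from the inside out:
Start with 2.
1 + 1/(2/1) = 1 + 1/2 = 3/2
1 + 1/(3/2) = 1 + 2/3 = 5/3
1 + 1/(5/3) = 1 + 3/5 = 8/5
4 + 1/(8/5) = 4 + 5/8 = 37/8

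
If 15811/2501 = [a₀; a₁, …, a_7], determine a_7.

⌊15811/2501⌋ = 6, remainder 805
⌊2501/805⌋ = 3, remainder 86
⌊805/86⌋ = 9, remainder 31
⌊86/31⌋ = 2, remainder 24
⌊31/24⌋ = 1, remainder 7
⌊24/7⌋ = 3, remainder 3
⌊7/3⌋ = 2, remainder 1
⌊3/1⌋ = 3, remainder 0

3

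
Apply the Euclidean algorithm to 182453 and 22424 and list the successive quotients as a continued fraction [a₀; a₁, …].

[8; 7, 3, 14, 4, 8, 2]

182453 ÷ 22424 → quotient 8, remainder 3061
22424 ÷ 3061 → quotient 7, remainder 997
3061 ÷ 997 → quotient 3, remainder 70
997 ÷ 70 → quotient 14, remainder 17
70 ÷ 17 → quotient 4, remainder 2
17 ÷ 2 → quotient 8, remainder 1
2 ÷ 1 → quotient 2, remainder 0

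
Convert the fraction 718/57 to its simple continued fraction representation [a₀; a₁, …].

Apply division with remainder until the remainder is 0:
718 = 12·57 + 34, so a_0 = 12
57 = 1·34 + 23, so a_1 = 1
34 = 1·23 + 11, so a_2 = 1
23 = 2·11 + 1, so a_3 = 2
11 = 11·1 + 0, so a_4 = 11

[12; 1, 1, 2, 11]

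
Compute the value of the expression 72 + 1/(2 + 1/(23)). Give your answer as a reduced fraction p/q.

Start with 23.
2 + 1/(23/1) = 2 + 1/23 = 47/23
72 + 1/(47/23) = 72 + 23/47 = 3407/47

3407/47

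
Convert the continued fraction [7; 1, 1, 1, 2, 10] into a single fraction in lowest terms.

Compute successive convergents:
a_0 = 7: 7/1
a_1 = 1: 8/1
a_2 = 1: 15/2
a_3 = 1: 23/3
a_4 = 2: 61/8
a_5 = 10: 633/83

633/83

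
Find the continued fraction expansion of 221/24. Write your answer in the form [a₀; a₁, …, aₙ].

221 = 9·24 + 5, so a_0 = 9
24 = 4·5 + 4, so a_1 = 4
5 = 1·4 + 1, so a_2 = 1
4 = 4·1 + 0, so a_3 = 4

[9; 4, 1, 4]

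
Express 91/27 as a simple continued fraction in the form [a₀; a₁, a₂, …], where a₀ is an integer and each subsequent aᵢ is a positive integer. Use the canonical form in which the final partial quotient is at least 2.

[3; 2, 1, 2, 3]

⌊91/27⌋ = 3, remainder 10
⌊27/10⌋ = 2, remainder 7
⌊10/7⌋ = 1, remainder 3
⌊7/3⌋ = 2, remainder 1
⌊3/1⌋ = 3, remainder 0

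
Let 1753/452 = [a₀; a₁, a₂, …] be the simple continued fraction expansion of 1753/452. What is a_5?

1

1753 ÷ 452 → quotient 3, remainder 397
452 ÷ 397 → quotient 1, remainder 55
397 ÷ 55 → quotient 7, remainder 12
55 ÷ 12 → quotient 4, remainder 7
12 ÷ 7 → quotient 1, remainder 5
7 ÷ 5 → quotient 1, remainder 2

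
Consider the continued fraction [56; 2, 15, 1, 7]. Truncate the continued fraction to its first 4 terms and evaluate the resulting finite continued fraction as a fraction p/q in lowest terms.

Collapse the nested fraction from the inside out:
Start with 1.
15 + 1/(1/1) = 15 + 1/1 = 16/1
2 + 1/(16/1) = 2 + 1/16 = 33/16
56 + 1/(33/16) = 56 + 16/33 = 1864/33

1864/33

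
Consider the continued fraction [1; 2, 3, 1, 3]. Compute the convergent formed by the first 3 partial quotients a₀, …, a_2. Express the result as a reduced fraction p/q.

a_0 = 1: 1/1
a_1 = 2: 3/2
a_2 = 3: 10/7

10/7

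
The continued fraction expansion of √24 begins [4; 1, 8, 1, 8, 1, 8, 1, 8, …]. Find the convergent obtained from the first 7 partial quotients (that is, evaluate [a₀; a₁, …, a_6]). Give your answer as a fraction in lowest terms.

Start with 8.
1 + 1/(8/1) = 1 + 1/8 = 9/8
8 + 1/(9/8) = 8 + 8/9 = 80/9
1 + 1/(80/9) = 1 + 9/80 = 89/80
8 + 1/(89/80) = 8 + 80/89 = 792/89
1 + 1/(792/89) = 1 + 89/792 = 881/792
4 + 1/(881/792) = 4 + 792/881 = 4316/881

4316/881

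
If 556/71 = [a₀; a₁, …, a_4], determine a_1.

556 = 7·71 + 59, so a_0 = 7
71 = 1·59 + 12, so a_1 = 1

1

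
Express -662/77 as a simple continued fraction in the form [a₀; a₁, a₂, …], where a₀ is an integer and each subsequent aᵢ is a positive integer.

[-9; 2, 2, 15]

⌊-662/77⌋ = -9, remainder 31
⌊77/31⌋ = 2, remainder 15
⌊31/15⌋ = 2, remainder 1
⌊15/1⌋ = 15, remainder 0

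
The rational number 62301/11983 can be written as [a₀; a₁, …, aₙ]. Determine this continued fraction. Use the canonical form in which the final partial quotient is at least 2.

[5; 5, 45, 53]

62301 = 5·11983 + 2386, so a_0 = 5
11983 = 5·2386 + 53, so a_1 = 5
2386 = 45·53 + 1, so a_2 = 45
53 = 53·1 + 0, so a_3 = 53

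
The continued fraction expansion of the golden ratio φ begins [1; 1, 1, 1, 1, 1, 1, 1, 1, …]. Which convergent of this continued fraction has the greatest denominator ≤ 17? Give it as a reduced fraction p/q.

List convergents until the denominator exceeds the bound:
a_0 = 1: 1/1  (≤ bound)
a_1 = 1: 2/1  (≤ bound)
a_2 = 1: 3/2  (≤ bound)
a_3 = 1: 5/3  (≤ bound)
a_4 = 1: 8/5  (≤ bound)
a_5 = 1: 13/8  (≤ bound)
a_6 = 1: 21/13  (≤ bound)
a_7 = 1: 34/21  (> 17, stop)

21/13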